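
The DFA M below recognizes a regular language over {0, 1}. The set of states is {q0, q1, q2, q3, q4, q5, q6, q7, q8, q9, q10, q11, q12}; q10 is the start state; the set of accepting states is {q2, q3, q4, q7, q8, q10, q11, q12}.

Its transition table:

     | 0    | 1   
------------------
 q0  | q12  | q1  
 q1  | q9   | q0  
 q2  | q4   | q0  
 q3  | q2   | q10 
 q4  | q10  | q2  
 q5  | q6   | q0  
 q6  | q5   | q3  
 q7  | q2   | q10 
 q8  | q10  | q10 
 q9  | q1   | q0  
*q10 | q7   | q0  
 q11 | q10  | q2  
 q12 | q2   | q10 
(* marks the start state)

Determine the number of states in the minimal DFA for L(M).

States {q3,q5,q6,q8,q11} cannot be reached from the start state, so discard them.
Start with accepting vs non-accepting: {q2,q4,q7,q10,q12} | {q0,q1,q9}.
Refine {q2,q4,q7,q10,q12} on symbol 1: members go to different blocks, giving {q4,q7,q12} and {q2,q10}.
On input 0, block {q0,q1,q9} splits into {q1,q9} and {q0}.
No further refinement is possible. Final partition (4 blocks): {q4,q7,q12} | {q1,q9} | {q2,q10} | {q0}.

4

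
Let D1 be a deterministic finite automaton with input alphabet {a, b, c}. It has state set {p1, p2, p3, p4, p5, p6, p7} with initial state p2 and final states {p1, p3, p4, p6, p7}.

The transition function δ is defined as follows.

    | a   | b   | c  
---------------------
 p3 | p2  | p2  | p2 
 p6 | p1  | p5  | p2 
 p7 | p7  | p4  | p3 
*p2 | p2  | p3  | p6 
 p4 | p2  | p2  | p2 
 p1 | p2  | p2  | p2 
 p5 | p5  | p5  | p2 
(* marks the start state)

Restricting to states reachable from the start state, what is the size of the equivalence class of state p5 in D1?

1

Reachable states from the start: {p1,p2,p3,p5,p6}. Unreachable: {p4,p7} — drop them.
Initial partition by acceptance: {p1,p3,p6} | {p2,p5}.
Split {p1,p3,p6} by δ(·,a) → {p1,p3} and {p6}.
Split {p2,p5} by δ(·,b) → {p2} and {p5}.
Stable partition: {p1,p3} | {p2} | {p6} | {p5} — 4 equivalence classes.
State p5 belongs to the block {p5}, which has 1 states.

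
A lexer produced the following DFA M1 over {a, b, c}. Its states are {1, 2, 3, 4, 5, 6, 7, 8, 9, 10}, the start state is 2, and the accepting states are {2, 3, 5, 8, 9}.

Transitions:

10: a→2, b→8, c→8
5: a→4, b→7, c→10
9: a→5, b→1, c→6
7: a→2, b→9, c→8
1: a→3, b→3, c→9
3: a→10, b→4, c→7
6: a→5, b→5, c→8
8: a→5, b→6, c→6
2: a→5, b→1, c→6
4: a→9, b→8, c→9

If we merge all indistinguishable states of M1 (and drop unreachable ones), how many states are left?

Every state is reachable, so we keep all 10.
Initial partition by acceptance: {2,3,5,8,9} | {1,4,6,7,10}.
Refine {2,3,5,8,9} on symbol a: members go to different blocks, giving {2,8,9} and {3,5}.
Refine {1,4,6,7,10} on symbol a: members go to different blocks, giving {4,7,10} and {1,6}.
Stable partition: {2,8,9} | {4,7,10} | {3,5} | {1,6} — 4 equivalence classes.

4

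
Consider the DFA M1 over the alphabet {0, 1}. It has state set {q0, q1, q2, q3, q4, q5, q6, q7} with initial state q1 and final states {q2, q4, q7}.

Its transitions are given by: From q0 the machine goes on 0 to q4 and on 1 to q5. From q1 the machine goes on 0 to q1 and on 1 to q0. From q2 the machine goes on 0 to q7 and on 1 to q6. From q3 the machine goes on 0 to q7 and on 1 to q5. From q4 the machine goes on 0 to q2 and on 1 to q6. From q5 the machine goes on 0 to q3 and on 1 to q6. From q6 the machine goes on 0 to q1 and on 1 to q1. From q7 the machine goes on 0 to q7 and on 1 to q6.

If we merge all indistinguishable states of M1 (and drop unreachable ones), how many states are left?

Start with accepting vs non-accepting: {q2,q4,q7} | {q0,q1,q3,q5,q6}.
Split {q0,q1,q3,q5,q6} by δ(·,0) → {q1,q5,q6} and {q0,q3}.
On input 0, block {q1,q5,q6} splits into {q1,q6} and {q5}.
Split {q1,q6} by δ(·,1) → {q1} and {q6}.
The partition is now stable with 5 blocks: {q2,q4,q7} | {q1} | {q0,q3} | {q5} | {q6}.

5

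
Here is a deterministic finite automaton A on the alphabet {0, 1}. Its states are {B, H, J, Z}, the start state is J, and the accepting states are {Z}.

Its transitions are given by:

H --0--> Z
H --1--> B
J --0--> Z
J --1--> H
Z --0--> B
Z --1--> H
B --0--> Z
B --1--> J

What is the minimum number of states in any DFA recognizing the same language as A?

2

Every state is reachable, so we keep all 4.
Start with accepting vs non-accepting: {Z} | {B,H,J}.
No further refinement is possible. Final partition (2 blocks): {Z} | {B,H,J}.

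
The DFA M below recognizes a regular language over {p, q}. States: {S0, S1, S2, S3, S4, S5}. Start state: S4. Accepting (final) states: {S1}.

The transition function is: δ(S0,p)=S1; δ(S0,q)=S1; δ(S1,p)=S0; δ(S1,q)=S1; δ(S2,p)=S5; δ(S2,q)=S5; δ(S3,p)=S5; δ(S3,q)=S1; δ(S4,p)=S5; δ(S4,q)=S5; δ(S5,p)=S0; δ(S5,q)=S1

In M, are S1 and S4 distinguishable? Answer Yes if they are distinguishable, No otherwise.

States {S2,S3} cannot be reached from the start state, so discard them.
Initial partition by acceptance: {S1} | {S0,S4,S5}.
Refine {S0,S4,S5} on symbol p: members go to different blocks, giving {S4,S5} and {S0}.
Refine {S4,S5} on symbol p: members go to different blocks, giving {S4} and {S5}.
The partition is now stable with 4 blocks: {S1} | {S4} | {S0} | {S5}.
S1 and S4 end up in different blocks, so they are distinguishable. For instance, the string 'ε' is accepted from only S1.

Yes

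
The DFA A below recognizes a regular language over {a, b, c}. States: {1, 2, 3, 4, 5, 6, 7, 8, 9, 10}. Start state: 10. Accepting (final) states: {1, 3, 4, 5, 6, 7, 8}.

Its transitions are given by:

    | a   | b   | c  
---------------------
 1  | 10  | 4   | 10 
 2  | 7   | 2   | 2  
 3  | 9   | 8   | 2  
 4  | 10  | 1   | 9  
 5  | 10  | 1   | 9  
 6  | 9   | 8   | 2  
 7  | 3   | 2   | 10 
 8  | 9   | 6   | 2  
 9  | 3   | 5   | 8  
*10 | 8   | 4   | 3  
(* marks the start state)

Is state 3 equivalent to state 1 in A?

No

Initial partition by acceptance: {1,3,4,5,6,7,8} | {2,9,10}.
On input a, block {1,3,4,5,6,7,8} splits into {1,3,4,5,6,8} and {7}.
On input a, block {2,9,10} splits into {9,10} and {2}.
Refine {1,3,4,5,6,8} on symbol c: members go to different blocks, giving {1,4,5} and {3,6,8}.
Stable partition: {1,4,5} | {9,10} | {7} | {2} | {3,6,8} — 5 equivalence classes.
3 and 1 end up in different blocks, so they are distinguishable. For instance, the string 'cb' is accepted from only 1.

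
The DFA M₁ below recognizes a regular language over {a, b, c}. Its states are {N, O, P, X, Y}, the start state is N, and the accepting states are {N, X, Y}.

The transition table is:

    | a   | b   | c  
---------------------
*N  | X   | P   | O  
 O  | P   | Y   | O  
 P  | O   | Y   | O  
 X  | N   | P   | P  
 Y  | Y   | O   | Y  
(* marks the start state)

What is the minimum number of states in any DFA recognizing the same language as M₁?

All states are reachable from the start state.
Initial partition by acceptance: {N,X,Y} | {O,P}.
On input c, block {N,X,Y} splits into {N,X} and {Y}.
The partition is now stable with 3 blocks: {N,X} | {O,P} | {Y}.

3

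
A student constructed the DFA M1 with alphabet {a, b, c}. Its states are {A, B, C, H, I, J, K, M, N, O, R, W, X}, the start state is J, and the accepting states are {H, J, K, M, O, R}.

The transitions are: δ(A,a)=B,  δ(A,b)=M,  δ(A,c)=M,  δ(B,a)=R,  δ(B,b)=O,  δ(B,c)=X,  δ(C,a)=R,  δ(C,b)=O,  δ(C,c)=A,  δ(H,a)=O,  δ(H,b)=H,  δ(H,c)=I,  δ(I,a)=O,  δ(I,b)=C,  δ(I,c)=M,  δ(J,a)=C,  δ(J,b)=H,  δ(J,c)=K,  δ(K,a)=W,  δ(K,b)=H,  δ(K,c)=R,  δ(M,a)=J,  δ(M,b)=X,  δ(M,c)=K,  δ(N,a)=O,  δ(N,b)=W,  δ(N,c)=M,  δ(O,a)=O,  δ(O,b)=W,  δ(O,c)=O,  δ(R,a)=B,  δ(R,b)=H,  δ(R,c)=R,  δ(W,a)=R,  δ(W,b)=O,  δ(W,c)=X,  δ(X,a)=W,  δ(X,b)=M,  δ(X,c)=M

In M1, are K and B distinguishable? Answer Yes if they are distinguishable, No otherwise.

Reachable states from the start: {A,B,C,H,I,J,K,M,O,R,W,X}. Unreachable: {N} — drop them.
Initial partition by acceptance: {H,J,K,M,O,R} | {A,B,C,I,W,X}.
Split {H,J,K,M,O,R} by δ(·,a) → {H,M,O} and {J,K,R}.
On input a, block {H,M,O} splits into {H,O} and {M}.
Refine {H,O} on symbol b: members go to different blocks, giving {O} and {H}.
Refine {A,B,C,I,W,X} on symbol a: members go to different blocks, giving {B,C,W} and {A,X} and {I}.
No further refinement is possible. Final partition (7 blocks): {O} | {B,C,W} | {J,K,R} | {M} | {H} | {A,X} | {I}.
K and B end up in different blocks, so they are distinguishable. For instance, the string 'ε' is accepted from only K.

Yes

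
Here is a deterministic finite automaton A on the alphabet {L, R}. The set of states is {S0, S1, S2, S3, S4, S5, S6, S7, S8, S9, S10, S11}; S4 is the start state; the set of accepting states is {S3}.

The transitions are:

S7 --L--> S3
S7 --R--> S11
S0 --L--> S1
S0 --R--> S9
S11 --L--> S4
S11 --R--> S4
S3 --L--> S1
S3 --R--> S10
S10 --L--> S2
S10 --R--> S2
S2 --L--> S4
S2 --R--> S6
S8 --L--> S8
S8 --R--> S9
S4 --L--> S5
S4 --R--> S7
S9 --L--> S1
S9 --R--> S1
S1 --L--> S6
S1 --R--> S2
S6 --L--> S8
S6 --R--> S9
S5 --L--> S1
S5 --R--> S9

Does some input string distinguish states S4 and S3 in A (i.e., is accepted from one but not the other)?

States {S0} cannot be reached from the start state, so discard them.
Start with accepting vs non-accepting: {S3} | {S1,S2,S4,S5,S6,S7,S8,S9,S10,S11}.
On input L, block {S1,S2,S4,S5,S6,S7,S8,S9,S10,S11} splits into {S1,S2,S4,S5,S6,S8,S9,S10,S11} and {S7}.
Refine {S1,S2,S4,S5,S6,S8,S9,S10,S11} on symbol R: members go to different blocks, giving {S1,S2,S5,S6,S8,S9,S10,S11} and {S4}.
On input L, block {S1,S2,S5,S6,S8,S9,S10,S11} splits into {S1,S5,S6,S8,S9,S10} and {S2,S11}.
Split {S1,S5,S6,S8,S9,S10} by δ(·,L) → {S1,S5,S6,S8,S9} and {S10}.
Refine {S1,S5,S6,S8,S9} on symbol R: members go to different blocks, giving {S5,S6,S8,S9} and {S1}.
Split {S5,S6,S8,S9} by δ(·,L) → {S5,S9} and {S6,S8}.
On input R, block {S5,S9} splits into {S5} and {S9}.
Split {S2,S11} by δ(·,R) → {S2} and {S11}.
No further refinement is possible. Final partition (10 blocks): {S3} | {S5} | {S7} | {S4} | {S2} | {S10} | {S1} | {S6,S8} | {S9} | {S11}.
S4 and S3 end up in different blocks, so they are distinguishable. For instance, the string 'ε' is accepted from only S3.

Yes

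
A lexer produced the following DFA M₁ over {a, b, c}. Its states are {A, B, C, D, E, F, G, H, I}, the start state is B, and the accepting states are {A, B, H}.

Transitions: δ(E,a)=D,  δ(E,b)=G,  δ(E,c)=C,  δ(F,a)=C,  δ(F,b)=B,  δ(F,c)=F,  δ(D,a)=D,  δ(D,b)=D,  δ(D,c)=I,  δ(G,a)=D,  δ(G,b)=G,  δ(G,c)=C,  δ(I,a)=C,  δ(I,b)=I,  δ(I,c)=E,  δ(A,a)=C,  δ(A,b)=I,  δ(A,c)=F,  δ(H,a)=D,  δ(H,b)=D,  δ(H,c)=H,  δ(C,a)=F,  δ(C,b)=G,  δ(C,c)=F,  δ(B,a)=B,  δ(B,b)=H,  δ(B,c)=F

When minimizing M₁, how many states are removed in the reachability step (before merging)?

1

No path from B leads to A; the other 8 states are all reachable.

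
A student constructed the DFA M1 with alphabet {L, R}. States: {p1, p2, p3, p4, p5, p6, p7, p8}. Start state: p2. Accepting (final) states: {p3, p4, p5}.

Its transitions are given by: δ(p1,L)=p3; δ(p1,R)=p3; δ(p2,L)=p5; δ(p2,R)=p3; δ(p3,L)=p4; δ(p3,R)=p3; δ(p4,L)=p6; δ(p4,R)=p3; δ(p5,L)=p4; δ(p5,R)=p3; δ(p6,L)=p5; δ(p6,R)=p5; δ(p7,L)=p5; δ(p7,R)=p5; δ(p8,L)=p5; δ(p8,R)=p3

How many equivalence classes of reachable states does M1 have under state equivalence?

Reachable states from the start: {p2,p3,p4,p5,p6}. Unreachable: {p1,p7,p8} — drop them.
Start with accepting vs non-accepting: {p3,p4,p5} | {p2,p6}.
On input L, block {p3,p4,p5} splits into {p3,p5} and {p4}.
Stable partition: {p3,p5} | {p2,p6} | {p4} — 3 equivalence classes.

3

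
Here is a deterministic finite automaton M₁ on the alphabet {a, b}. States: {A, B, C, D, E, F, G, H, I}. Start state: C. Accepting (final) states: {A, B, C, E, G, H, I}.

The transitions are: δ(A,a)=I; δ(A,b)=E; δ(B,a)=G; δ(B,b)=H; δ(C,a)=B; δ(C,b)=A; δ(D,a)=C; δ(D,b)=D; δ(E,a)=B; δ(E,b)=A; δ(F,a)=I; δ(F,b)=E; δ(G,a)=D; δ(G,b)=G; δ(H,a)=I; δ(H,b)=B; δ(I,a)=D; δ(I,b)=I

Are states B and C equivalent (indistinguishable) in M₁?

No

States {F} cannot be reached from the start state, so discard them.
Start with accepting vs non-accepting: {A,B,C,E,G,H,I} | {D}.
Split {A,B,C,E,G,H,I} by δ(·,a) → {A,B,C,E,H} and {G,I}.
On input a, block {A,B,C,E,H} splits into {A,B,H} and {C,E}.
Split {A,B,H} by δ(·,b) → {B,H} and {A}.
The partition is now stable with 5 blocks: {B,H} | {D} | {G,I} | {C,E} | {A}.
B and C end up in different blocks, so they are distinguishable. For instance, the string 'aa' is accepted from only C.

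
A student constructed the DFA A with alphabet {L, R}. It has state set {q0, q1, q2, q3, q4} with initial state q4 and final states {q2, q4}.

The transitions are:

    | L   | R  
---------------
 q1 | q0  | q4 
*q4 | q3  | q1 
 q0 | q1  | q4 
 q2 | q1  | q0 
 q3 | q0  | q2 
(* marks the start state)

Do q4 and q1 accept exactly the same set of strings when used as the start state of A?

Every state is reachable, so we keep all 5.
P0 = {q2,q4} | {q0,q1,q3}.
No further refinement is possible. Final partition (2 blocks): {q2,q4} | {q0,q1,q3}.
q4 and q1 end up in different blocks, so they are distinguishable. For instance, the string 'ε' is accepted from only q4.

No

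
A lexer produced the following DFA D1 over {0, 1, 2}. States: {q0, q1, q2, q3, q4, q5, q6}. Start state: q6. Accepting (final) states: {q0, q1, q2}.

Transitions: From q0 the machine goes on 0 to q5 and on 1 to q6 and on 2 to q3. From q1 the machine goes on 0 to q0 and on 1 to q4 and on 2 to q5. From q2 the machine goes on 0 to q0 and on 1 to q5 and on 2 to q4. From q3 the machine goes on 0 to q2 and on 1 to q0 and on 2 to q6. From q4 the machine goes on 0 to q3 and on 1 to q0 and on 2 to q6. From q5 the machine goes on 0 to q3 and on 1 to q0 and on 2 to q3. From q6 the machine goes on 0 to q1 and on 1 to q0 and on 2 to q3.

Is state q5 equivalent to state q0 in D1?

No

All states are reachable from the start state.
Start with accepting vs non-accepting: {q0,q1,q2} | {q3,q4,q5,q6}.
On input 0, block {q0,q1,q2} splits into {q1,q2} and {q0}.
Refine {q3,q4,q5,q6} on symbol 0: members go to different blocks, giving {q3,q6} and {q4,q5}.
No further refinement is possible. Final partition (4 blocks): {q1,q2} | {q3,q6} | {q0} | {q4,q5}.
q5 and q0 end up in different blocks, so they are distinguishable. For instance, the string 'ε' is accepted from only q0.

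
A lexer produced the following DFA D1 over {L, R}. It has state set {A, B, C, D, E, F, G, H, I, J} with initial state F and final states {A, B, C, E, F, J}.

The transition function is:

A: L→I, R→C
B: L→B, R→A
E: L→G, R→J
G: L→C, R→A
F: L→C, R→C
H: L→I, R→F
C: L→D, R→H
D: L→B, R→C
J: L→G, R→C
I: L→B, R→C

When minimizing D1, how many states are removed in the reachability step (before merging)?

Starting at F and following transitions, the reachable set is {A, B, C, D, F, H, I}. That leaves E, G, J unreachable — 3 in total.

3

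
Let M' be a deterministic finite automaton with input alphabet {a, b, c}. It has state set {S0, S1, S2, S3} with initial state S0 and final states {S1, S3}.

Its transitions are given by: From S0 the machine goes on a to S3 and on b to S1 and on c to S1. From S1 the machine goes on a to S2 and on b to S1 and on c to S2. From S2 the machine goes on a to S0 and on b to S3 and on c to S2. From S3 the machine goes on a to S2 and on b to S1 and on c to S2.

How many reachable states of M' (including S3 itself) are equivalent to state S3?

All states are reachable from the start state.
Initial partition by acceptance: {S1,S3} | {S0,S2}.
On input a, block {S0,S2} splits into {S0} and {S2}.
Stable partition: {S1,S3} | {S0} | {S2} — 3 equivalence classes.
The equivalence class containing S3 is {S1,S3}, of size 2.

2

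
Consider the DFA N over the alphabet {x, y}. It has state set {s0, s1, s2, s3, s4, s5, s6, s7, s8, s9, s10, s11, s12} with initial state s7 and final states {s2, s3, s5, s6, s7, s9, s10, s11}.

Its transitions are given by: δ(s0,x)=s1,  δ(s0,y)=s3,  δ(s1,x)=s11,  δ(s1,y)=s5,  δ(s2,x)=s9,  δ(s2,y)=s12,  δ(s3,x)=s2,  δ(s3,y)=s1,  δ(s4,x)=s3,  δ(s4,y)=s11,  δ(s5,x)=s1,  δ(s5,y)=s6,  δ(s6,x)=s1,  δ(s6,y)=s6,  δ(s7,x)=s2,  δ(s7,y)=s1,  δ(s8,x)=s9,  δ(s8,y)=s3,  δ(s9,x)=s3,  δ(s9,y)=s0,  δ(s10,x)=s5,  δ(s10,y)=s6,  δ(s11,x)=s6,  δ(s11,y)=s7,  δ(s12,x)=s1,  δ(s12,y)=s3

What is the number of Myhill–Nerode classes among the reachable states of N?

7

Reachable states from the start: {s0,s1,s2,s3,s5,s6,s7,s9,s11,s12}. Unreachable: {s4,s8,s10} — drop them.
Initial partition by acceptance: {s2,s3,s5,s6,s7,s9,s11} | {s0,s1,s12}.
Split {s2,s3,s5,s6,s7,s9,s11} by δ(·,x) → {s2,s3,s7,s9,s11} and {s5,s6}.
Refine {s2,s3,s7,s9,s11} on symbol x: members go to different blocks, giving {s2,s3,s7,s9} and {s11}.
On input x, block {s0,s1,s12} splits into {s0,s12} and {s1}.
On input y, block {s2,s3,s7,s9} splits into {s2,s9} and {s3,s7}.
Split {s2,s9} by δ(·,x) → {s2} and {s9}.
Stable partition: {s2} | {s0,s12} | {s5,s6} | {s11} | {s1} | {s3,s7} | {s9} — 7 equivalence classes.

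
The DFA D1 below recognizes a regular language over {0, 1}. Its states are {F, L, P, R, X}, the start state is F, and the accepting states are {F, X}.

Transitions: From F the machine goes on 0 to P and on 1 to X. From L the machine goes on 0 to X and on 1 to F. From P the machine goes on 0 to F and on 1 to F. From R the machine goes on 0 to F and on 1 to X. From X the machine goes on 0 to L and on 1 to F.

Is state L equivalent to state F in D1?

Reachable states from the start: {F,L,P,X}. Unreachable: {R} — drop them.
Initial partition by acceptance: {F,X} | {L,P}.
No further refinement is possible. Final partition (2 blocks): {F,X} | {L,P}.
L and F end up in different blocks, so they are distinguishable. For instance, the string 'ε' is accepted from only F.

No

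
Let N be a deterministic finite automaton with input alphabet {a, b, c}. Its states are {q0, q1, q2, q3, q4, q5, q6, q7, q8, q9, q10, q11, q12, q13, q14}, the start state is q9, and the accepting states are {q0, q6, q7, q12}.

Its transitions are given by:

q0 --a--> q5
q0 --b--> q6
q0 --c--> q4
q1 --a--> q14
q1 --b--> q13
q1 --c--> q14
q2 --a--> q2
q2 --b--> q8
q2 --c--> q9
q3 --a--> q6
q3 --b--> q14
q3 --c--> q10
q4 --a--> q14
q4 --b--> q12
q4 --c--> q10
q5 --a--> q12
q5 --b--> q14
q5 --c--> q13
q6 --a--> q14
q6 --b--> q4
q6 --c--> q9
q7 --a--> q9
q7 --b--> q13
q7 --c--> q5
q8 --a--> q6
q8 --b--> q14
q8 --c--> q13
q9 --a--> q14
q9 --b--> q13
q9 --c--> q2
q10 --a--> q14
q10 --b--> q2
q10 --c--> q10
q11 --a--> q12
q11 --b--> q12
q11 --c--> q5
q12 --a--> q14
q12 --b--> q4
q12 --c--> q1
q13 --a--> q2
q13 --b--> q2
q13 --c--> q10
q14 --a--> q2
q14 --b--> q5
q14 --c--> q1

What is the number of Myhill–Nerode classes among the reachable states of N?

6

First remove the unreachable states {q0,q3,q7,q11}; 11 states remain.
Start with accepting vs non-accepting: {q6,q12} | {q1,q2,q4,q5,q8,q9,q10,q13,q14}.
Split {q1,q2,q4,q5,q8,q9,q10,q13,q14} by δ(·,a) → {q1,q2,q4,q9,q10,q13,q14} and {q5,q8}.
Refine {q1,q2,q4,q9,q10,q13,q14} on symbol b: members go to different blocks, giving {q1,q9,q10,q13} and {q2,q14} and {q4}.
On input b, block {q1,q9,q10,q13} splits into {q1,q9} and {q10,q13}.
Stable partition: {q6,q12} | {q1,q9} | {q5,q8} | {q2,q14} | {q4} | {q10,q13} — 6 equivalence classes.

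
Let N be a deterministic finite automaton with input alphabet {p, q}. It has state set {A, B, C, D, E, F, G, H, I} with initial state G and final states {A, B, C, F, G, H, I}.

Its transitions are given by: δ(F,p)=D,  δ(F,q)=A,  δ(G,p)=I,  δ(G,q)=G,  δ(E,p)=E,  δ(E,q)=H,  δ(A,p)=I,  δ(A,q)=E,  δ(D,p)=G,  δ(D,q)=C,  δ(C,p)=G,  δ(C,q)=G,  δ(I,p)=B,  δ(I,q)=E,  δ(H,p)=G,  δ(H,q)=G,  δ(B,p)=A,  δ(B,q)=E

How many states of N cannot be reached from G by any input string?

3

Starting at G and following transitions, the reachable set is {A, B, E, G, H, I}. That leaves C, D, F unreachable — 3 in total.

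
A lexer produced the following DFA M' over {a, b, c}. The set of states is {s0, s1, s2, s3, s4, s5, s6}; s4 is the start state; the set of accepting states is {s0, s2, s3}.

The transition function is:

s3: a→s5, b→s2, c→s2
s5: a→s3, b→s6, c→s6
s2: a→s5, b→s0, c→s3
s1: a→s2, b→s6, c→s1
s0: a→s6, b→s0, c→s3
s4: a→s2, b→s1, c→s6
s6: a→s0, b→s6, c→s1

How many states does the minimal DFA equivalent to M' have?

2

All states are reachable from the start state.
Initial partition by acceptance: {s0,s2,s3} | {s1,s4,s5,s6}.
Stable partition: {s0,s2,s3} | {s1,s4,s5,s6} — 2 equivalence classes.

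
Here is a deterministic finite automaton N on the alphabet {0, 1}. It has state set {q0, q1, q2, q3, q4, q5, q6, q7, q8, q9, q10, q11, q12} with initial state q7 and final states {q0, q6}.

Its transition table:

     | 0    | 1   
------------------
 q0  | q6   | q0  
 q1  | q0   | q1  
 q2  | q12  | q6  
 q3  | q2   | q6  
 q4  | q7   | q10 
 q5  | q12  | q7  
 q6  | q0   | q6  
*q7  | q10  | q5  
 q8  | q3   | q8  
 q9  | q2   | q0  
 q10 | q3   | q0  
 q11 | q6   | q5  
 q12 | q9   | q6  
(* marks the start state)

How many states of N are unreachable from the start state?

BFS from q7 reaches {q0, q2, q3, q5, q6, q7, q9, q10, q12}; the 4 state(s) q1, q4, q8, q11 are never visited.

4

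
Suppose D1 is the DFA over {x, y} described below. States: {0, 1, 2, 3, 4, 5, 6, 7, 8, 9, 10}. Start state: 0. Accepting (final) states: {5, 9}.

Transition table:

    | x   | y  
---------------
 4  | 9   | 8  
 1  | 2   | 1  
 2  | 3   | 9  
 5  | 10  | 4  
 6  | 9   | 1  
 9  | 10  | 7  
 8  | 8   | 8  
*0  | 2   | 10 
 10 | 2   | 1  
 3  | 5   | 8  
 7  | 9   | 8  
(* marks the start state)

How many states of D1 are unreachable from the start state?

No path from 0 leads to 6; the other 10 states are all reachable.

1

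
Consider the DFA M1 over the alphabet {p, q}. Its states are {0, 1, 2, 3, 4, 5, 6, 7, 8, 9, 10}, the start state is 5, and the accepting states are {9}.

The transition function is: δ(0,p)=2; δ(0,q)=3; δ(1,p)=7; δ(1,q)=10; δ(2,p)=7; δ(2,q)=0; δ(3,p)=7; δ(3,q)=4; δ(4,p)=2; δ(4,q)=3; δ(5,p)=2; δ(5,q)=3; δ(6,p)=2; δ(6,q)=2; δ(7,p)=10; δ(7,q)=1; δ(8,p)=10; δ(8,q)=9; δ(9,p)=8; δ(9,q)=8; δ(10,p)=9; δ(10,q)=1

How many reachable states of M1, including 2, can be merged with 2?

First remove the unreachable states {6}; 10 states remain.
P0 = {9} | {0,1,2,3,4,5,7,8,10}.
On input p, block {0,1,2,3,4,5,7,8,10} splits into {0,1,2,3,4,5,7,8} and {10}.
Split {0,1,2,3,4,5,7,8} by δ(·,p) → {0,1,2,3,4,5} and {7,8}.
Split {0,1,2,3,4,5} by δ(·,p) → {0,4,5} and {1,2,3}.
Split {7,8} by δ(·,q) → {7} and {8}.
Split {1,2,3} by δ(·,q) → {2,3} and {1}.
Stable partition: {9} | {0,4,5} | {10} | {7} | {2,3} | {8} | {1} — 7 equivalence classes.
The equivalence class containing 2 is {2,3}, of size 2.

2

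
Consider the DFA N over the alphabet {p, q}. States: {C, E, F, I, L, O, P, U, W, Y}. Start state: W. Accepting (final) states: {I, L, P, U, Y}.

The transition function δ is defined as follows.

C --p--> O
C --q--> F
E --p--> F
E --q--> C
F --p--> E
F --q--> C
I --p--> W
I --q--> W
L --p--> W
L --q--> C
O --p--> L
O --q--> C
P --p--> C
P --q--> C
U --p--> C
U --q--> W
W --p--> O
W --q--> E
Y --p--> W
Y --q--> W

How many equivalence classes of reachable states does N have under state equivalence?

States {I,P,U,Y} cannot be reached from the start state, so discard them.
Start with accepting vs non-accepting: {L} | {C,E,F,O,W}.
On input p, block {C,E,F,O,W} splits into {C,E,F,W} and {O}.
On input p, block {C,E,F,W} splits into {C,W} and {E,F}.
Stable partition: {L} | {C,W} | {O} | {E,F} — 4 equivalence classes.

4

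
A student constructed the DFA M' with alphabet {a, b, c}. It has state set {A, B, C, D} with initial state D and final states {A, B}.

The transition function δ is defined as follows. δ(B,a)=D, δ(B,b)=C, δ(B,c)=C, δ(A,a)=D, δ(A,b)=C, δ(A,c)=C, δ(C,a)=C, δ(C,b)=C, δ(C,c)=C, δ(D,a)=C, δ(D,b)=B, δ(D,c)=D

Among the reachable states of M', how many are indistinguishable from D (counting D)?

Reachable states from the start: {B,C,D}. Unreachable: {A} — drop them.
Initial partition by acceptance: {B} | {C,D}.
On input b, block {C,D} splits into {C} and {D}.
The partition is now stable with 3 blocks: {B} | {C} | {D}.
State D belongs to the block {D}, which has 1 states.

1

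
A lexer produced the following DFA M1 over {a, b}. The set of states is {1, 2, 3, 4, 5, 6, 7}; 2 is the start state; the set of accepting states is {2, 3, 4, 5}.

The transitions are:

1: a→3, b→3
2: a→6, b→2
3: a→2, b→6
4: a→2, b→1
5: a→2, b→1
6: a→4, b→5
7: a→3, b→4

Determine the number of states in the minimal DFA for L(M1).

First remove the unreachable states {7}; 6 states remain.
P0 = {2,3,4,5} | {1,6}.
On input a, block {2,3,4,5} splits into {3,4,5} and {2}.
The partition is now stable with 3 blocks: {3,4,5} | {1,6} | {2}.

3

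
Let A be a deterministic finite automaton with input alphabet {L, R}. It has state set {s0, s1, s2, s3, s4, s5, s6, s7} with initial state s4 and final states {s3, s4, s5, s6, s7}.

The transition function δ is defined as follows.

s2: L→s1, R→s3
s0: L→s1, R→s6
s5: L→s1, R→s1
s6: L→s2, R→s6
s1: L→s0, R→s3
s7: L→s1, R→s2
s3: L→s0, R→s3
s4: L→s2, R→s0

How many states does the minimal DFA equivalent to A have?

Reachable states from the start: {s0,s1,s2,s3,s4,s6}. Unreachable: {s5,s7} — drop them.
Start with accepting vs non-accepting: {s3,s4,s6} | {s0,s1,s2}.
Split {s3,s4,s6} by δ(·,R) → {s3,s6} and {s4}.
The partition is now stable with 3 blocks: {s3,s6} | {s0,s1,s2} | {s4}.

3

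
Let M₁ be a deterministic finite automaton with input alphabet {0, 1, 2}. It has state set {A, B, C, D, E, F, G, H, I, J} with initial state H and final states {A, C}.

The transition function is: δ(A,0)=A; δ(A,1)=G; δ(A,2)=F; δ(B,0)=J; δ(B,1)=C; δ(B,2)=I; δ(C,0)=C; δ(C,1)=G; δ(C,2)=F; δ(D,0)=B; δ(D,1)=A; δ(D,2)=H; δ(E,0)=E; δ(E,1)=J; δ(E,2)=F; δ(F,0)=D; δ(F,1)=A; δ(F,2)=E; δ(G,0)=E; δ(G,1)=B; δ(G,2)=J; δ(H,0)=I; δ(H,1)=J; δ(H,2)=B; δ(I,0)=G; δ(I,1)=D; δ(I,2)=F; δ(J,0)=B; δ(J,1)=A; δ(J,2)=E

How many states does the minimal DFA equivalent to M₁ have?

P0 = {A,C} | {B,D,E,F,G,H,I,J}.
Split {B,D,E,F,G,H,I,J} by δ(·,1) → {B,D,F,J} and {E,G,H,I}.
The partition is now stable with 3 blocks: {A,C} | {B,D,F,J} | {E,G,H,I}.

3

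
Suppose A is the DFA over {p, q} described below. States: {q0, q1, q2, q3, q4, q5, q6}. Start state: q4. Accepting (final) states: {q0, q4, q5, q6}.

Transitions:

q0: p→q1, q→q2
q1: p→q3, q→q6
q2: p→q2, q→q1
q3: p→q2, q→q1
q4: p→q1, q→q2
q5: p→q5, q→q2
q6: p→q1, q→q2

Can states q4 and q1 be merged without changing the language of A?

No

First remove the unreachable states {q0,q5}; 5 states remain.
P0 = {q4,q6} | {q1,q2,q3}.
Refine {q1,q2,q3} on symbol q: members go to different blocks, giving {q2,q3} and {q1}.
Stable partition: {q4,q6} | {q2,q3} | {q1} — 3 equivalence classes.
q4 and q1 end up in different blocks, so they are distinguishable. For instance, the string 'ε' is accepted from only q4.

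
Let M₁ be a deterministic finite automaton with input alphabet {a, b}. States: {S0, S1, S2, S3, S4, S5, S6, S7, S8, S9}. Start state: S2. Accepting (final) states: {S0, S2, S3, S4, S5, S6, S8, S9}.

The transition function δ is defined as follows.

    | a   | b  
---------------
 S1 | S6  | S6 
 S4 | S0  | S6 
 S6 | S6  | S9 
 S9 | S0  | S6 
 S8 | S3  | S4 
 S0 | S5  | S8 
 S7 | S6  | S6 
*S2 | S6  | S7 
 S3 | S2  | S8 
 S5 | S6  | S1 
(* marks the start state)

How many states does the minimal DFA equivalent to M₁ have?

Every state is reachable, so we keep all 10.
Initial partition by acceptance: {S0,S2,S3,S4,S5,S6,S8,S9} | {S1,S7}.
Split {S0,S2,S3,S4,S5,S6,S8,S9} by δ(·,b) → {S0,S3,S4,S6,S8,S9} and {S2,S5}.
On input a, block {S0,S3,S4,S6,S8,S9} splits into {S4,S6,S8,S9} and {S0,S3}.
Refine {S4,S6,S8,S9} on symbol a: members go to different blocks, giving {S4,S8,S9} and {S6}.
Split {S4,S8,S9} by δ(·,b) → {S4,S9} and {S8}.
Stable partition: {S4,S9} | {S1,S7} | {S2,S5} | {S0,S3} | {S6} | {S8} — 6 equivalence classes.

6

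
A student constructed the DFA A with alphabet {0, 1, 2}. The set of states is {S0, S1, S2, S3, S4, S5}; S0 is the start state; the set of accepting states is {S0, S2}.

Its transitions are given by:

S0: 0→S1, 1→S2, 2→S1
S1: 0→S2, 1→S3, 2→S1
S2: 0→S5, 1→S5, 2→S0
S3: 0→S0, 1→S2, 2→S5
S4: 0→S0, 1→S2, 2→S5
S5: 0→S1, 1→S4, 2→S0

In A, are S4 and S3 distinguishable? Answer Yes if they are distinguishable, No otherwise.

All states are reachable from the start state.
Initial partition by acceptance: {S0,S2} | {S1,S3,S4,S5}.
Refine {S0,S2} on symbol 1: members go to different blocks, giving {S0} and {S2}.
On input 0, block {S1,S3,S4,S5} splits into {S3,S4} and {S1} and {S5}.
The partition is now stable with 5 blocks: {S0} | {S3,S4} | {S2} | {S1} | {S5}.
S4 and S3 lie in the same block of the stable partition, so they are equivalent — no string distinguishes them.

No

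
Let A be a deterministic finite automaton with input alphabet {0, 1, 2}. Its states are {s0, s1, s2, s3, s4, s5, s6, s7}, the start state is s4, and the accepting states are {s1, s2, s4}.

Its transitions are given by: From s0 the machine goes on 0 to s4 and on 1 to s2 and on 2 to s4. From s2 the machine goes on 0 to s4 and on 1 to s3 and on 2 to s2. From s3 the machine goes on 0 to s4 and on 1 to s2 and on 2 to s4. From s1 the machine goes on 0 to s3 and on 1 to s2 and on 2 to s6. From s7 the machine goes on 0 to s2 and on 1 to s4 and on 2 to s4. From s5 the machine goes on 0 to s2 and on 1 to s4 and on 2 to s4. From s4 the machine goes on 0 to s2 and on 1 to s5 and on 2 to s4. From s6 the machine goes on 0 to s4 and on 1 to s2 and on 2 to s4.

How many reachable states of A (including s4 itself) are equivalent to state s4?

Reachable states from the start: {s2,s3,s4,s5}. Unreachable: {s0,s1,s6,s7} — drop them.
P0 = {s2,s4} | {s3,s5}.
The partition is now stable with 2 blocks: {s2,s4} | {s3,s5}.
The equivalence class containing s4 is {s2,s4}, of size 2.

2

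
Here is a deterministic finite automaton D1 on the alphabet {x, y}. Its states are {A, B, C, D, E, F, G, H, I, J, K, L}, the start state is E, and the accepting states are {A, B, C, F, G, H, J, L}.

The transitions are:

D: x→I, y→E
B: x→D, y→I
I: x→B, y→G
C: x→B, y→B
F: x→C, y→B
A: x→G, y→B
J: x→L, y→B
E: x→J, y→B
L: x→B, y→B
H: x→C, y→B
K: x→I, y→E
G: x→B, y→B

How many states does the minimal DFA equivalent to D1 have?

First remove the unreachable states {A,C,F,H,K}; 7 states remain.
Initial partition by acceptance: {B,G,J,L} | {D,E,I}.
On input x, block {B,G,J,L} splits into {G,J,L} and {B}.
On input x, block {G,J,L} splits into {G,L} and {J}.
On input x, block {D,E,I} splits into {D} and {E} and {I}.
Stable partition: {G,L} | {D} | {B} | {J} | {E} | {I} — 6 equivalence classes.

6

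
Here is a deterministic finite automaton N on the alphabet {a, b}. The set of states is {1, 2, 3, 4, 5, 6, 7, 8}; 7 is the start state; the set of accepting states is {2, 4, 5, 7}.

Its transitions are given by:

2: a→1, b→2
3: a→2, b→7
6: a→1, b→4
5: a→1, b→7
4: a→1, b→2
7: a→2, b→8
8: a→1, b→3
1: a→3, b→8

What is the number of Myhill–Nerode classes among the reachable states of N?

5

Reachable states from the start: {1,2,3,7,8}. Unreachable: {4,5,6} — drop them.
Start with accepting vs non-accepting: {2,7} | {1,3,8}.
Split {2,7} by δ(·,a) → {2} and {7}.
On input a, block {1,3,8} splits into {1,8} and {3}.
Split {1,8} by δ(·,a) → {1} and {8}.
No further refinement is possible. Final partition (5 blocks): {2} | {1} | {7} | {3} | {8}.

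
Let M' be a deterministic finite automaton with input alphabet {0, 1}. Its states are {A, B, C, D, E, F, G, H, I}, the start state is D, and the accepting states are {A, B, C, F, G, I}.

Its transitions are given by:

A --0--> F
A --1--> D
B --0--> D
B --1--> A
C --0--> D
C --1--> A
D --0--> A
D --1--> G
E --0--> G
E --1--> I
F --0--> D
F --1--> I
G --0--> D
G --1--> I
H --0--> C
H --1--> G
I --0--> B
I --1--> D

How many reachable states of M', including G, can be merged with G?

3

Reachable states from the start: {A,B,D,F,G,I}. Unreachable: {C,E,H} — drop them.
P0 = {A,B,F,G,I} | {D}.
Refine {A,B,F,G,I} on symbol 0: members go to different blocks, giving {B,F,G} and {A,I}.
Stable partition: {B,F,G} | {D} | {A,I} — 3 equivalence classes.
The equivalence class containing G is {B,F,G}, of size 3.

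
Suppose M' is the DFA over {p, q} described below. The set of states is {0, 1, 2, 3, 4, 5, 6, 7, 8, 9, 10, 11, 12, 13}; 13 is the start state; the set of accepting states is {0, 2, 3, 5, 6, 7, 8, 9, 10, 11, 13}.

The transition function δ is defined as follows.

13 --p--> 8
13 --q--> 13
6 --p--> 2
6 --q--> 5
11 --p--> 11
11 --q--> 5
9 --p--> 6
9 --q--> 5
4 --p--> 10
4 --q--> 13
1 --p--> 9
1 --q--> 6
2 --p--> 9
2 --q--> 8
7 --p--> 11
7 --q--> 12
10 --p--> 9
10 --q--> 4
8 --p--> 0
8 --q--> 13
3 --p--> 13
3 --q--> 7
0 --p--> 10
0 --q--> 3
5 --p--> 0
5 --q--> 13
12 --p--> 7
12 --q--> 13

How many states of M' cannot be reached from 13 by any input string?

1

No path from 13 leads to 1; the other 13 states are all reachable.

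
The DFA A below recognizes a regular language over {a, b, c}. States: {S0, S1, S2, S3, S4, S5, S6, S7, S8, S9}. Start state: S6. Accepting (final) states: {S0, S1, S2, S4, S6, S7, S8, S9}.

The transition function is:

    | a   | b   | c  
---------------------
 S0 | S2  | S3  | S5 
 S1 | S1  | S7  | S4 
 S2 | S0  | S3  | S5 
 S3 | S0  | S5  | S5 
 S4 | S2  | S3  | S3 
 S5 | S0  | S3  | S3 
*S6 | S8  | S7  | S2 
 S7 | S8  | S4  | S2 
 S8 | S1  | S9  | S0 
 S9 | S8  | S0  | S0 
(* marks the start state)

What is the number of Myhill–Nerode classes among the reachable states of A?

Every state is reachable, so we keep all 10.
P0 = {S0,S1,S2,S4,S6,S7,S8,S9} | {S3,S5}.
Split {S0,S1,S2,S4,S6,S7,S8,S9} by δ(·,b) → {S1,S6,S7,S8,S9} and {S0,S2,S4}.
On input b, block {S1,S6,S7,S8,S9} splits into {S1,S6,S8} and {S7,S9}.
No further refinement is possible. Final partition (4 blocks): {S1,S6,S8} | {S3,S5} | {S0,S2,S4} | {S7,S9}.

4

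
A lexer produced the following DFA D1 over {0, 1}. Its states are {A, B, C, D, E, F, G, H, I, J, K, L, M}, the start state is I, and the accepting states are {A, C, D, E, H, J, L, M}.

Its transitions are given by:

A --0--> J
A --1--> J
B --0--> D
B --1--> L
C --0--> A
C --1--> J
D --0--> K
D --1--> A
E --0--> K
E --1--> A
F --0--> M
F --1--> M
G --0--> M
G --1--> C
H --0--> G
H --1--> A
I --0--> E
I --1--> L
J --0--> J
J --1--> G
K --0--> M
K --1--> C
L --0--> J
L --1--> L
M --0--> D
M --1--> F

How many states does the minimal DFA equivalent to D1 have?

Reachable states from the start: {A,C,D,E,F,G,I,J,K,L,M}. Unreachable: {B,H} — drop them.
Initial partition by acceptance: {A,C,D,E,J,L,M} | {F,G,I,K}.
On input 0, block {A,C,D,E,J,L,M} splits into {A,C,J,L,M} and {D,E}.
Split {A,C,J,L,M} by δ(·,0) → {A,C,J,L} and {M}.
Split {A,C,J,L} by δ(·,1) → {A,C,L} and {J}.
On input 0, block {A,C,L} splits into {A,L} and {C}.
Refine {A,L} on symbol 1: members go to different blocks, giving {A} and {L}.
On input 0, block {F,G,I,K} splits into {F,G,K} and {I}.
Refine {F,G,K} on symbol 1: members go to different blocks, giving {G,K} and {F}.
No further refinement is possible. Final partition (9 blocks): {A} | {G,K} | {D,E} | {M} | {J} | {C} | {L} | {I} | {F}.

9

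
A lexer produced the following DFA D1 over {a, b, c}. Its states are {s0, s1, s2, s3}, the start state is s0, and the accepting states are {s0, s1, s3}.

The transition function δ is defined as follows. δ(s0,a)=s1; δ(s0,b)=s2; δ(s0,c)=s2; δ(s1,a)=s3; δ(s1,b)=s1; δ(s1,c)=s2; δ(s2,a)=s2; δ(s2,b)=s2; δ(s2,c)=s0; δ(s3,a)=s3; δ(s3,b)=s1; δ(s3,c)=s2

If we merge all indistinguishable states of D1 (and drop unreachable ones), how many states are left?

Initial partition by acceptance: {s0,s1,s3} | {s2}.
On input b, block {s0,s1,s3} splits into {s1,s3} and {s0}.
No further refinement is possible. Final partition (3 blocks): {s1,s3} | {s2} | {s0}.

3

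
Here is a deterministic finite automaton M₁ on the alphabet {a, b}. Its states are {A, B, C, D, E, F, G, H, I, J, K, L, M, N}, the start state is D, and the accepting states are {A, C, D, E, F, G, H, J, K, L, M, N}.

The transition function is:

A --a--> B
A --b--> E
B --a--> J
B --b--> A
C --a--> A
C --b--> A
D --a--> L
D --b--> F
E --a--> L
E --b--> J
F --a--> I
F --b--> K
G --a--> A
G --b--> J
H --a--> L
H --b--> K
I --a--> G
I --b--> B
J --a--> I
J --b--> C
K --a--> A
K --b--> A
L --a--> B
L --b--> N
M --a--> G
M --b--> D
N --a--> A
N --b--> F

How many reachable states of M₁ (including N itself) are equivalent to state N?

Reachable states from the start: {A,B,C,D,E,F,G,I,J,K,L,N}. Unreachable: {H,M} — drop them.
P0 = {A,C,D,E,F,G,J,K,L,N} | {B,I}.
Refine {A,C,D,E,F,G,J,K,L,N} on symbol a: members go to different blocks, giving {C,D,E,G,K,N} and {A,F,J,L}.
Split {B,I} by δ(·,a) → {B} and {I}.
Refine {A,F,J,L} on symbol a: members go to different blocks, giving {A,L} and {F,J}.
Refine {C,D,E,G,K,N} on symbol b: members go to different blocks, giving {D,E,G,N} and {C,K}.
The partition is now stable with 6 blocks: {D,E,G,N} | {B} | {A,L} | {I} | {F,J} | {C,K}.
State N belongs to the block {D,E,G,N}, which has 4 states.

4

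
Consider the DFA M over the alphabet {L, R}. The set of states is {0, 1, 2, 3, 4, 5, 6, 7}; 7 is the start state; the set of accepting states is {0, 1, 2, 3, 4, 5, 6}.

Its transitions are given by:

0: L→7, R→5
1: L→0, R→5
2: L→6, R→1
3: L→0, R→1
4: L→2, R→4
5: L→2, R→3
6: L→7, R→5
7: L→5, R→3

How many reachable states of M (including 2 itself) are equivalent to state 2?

2

Reachable states from the start: {0,1,2,3,5,6,7}. Unreachable: {4} — drop them.
P0 = {0,1,2,3,5,6} | {7}.
Split {0,1,2,3,5,6} by δ(·,L) → {1,2,3,5} and {0,6}.
Refine {1,2,3,5} on symbol L: members go to different blocks, giving {1,2,3} and {5}.
Refine {1,2,3} on symbol R: members go to different blocks, giving {2,3} and {1}.
Stable partition: {2,3} | {7} | {0,6} | {5} | {1} — 5 equivalence classes.
State 2 belongs to the block {2,3}, which has 2 states.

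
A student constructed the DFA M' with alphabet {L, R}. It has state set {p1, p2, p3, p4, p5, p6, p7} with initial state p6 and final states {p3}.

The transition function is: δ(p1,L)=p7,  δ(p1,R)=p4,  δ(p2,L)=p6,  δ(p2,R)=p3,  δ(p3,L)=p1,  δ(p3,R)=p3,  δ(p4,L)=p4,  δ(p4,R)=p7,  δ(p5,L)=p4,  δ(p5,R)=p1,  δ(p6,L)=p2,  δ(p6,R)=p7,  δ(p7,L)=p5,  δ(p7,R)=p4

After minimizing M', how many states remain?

4

Initial partition by acceptance: {p3} | {p1,p2,p4,p5,p6,p7}.
On input R, block {p1,p2,p4,p5,p6,p7} splits into {p1,p4,p5,p6,p7} and {p2}.
Split {p1,p4,p5,p6,p7} by δ(·,L) → {p1,p4,p5,p7} and {p6}.
No further refinement is possible. Final partition (4 blocks): {p3} | {p1,p4,p5,p7} | {p2} | {p6}.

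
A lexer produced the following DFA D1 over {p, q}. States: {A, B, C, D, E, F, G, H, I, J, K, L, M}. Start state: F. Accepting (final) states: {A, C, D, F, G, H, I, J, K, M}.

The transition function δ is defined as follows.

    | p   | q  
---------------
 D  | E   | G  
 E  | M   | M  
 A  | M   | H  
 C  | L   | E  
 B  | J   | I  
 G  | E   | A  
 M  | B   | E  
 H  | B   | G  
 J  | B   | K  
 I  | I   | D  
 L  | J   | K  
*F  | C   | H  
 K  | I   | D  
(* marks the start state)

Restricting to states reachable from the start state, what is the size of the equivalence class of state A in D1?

Initial partition by acceptance: {A,C,D,F,G,H,I,J,K,M} | {B,E,L}.
On input p, block {A,C,D,F,G,H,I,J,K,M} splits into {C,D,G,H,J,M} and {A,F,I,K}.
On input q, block {C,D,G,H,J,M} splits into {C,M} and {D,H} and {G,J}.
Split {B,E,L} by δ(·,p) → {B,L} and {E}.
Split {A,F,I,K} by δ(·,p) → {A,F} and {I,K}.
On input p, block {D,H} splits into {D} and {H}.
Split {G,J} by δ(·,p) → {G} and {J}.
Stable partition: {C,M} | {B,L} | {A,F} | {D} | {G} | {E} | {I,K} | {H} | {J} — 9 equivalence classes.
State A belongs to the block {A,F}, which has 2 states.

2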